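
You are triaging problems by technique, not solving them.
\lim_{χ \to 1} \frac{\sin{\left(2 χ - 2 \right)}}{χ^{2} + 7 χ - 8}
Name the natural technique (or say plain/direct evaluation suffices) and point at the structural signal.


Technique: l'Hôpital's rule (0/0) — the 0/0 form at 1 is the signature situation for l'Hôpital's rule. Known elementary limits would finish this too — the rule just bypasses the case analysis.


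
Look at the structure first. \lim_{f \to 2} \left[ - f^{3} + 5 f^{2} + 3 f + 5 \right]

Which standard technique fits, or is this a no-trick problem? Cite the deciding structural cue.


Method: no special technique — no denominator vanishes and nothing blows up at 2: direct substitution is the whole computation.


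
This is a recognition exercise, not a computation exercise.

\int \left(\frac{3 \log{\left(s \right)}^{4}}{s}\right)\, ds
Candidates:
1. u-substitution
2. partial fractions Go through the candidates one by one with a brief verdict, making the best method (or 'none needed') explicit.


Technique: u-substitution — everything non-trivial happens through the inner expression \log{\left(s \right)}, and its derivative accounts for the remaining factor up to a constant, so set u = \log{\left(s \right)}.
- u-substitution — applies; the problem has the shape this method handles.
- partial fractions: the expression is not a ratio of polynomials that decomposes further.


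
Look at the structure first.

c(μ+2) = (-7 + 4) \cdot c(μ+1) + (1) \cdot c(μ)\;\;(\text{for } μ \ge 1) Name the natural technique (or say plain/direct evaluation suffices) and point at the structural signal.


Verdict: the characteristic-root method — shift-invariance with fixed coefficients calls for exponential trials; the characteristic polynomial finds every r^μ.


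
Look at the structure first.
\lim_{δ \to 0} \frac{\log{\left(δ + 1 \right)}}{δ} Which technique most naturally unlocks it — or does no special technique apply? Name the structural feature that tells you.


Best approach: l'Hôpital's rule (0/0) — both numerator and denominator vanish at 0: the genuine 0/0 indeterminate that l'Hôpital exists for. A first-order expansion at the point is an equally standard path; the rule packages it.


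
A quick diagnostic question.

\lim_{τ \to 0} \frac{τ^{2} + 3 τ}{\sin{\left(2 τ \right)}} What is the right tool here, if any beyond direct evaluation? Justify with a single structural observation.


Diagnosis: l'Hôpital's rule (0/0) — numerator and denominator both vanish at 0 — a genuine 0/0 form, which is exactly when l'Hôpital applies. Known elementary limits would finish this too — the rule just bypasses the case analysis.


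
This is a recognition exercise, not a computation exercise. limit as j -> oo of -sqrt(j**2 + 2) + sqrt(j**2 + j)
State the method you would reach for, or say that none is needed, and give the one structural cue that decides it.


Method: conjugate multiplication — infinity minus infinity with a radical in play — multiply by the conjugate so the divergences of sqrt(j**2 + j) and sqrt(j**2 + 2) annihilate.


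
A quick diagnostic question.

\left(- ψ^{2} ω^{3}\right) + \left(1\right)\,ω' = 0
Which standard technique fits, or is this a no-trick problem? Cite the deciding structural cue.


Method: separation of variables — the derivative equals a pure function of ψ (namely ψ^{2}) times a pure function of ω (namely ω^{3}); divide and integrate each side.


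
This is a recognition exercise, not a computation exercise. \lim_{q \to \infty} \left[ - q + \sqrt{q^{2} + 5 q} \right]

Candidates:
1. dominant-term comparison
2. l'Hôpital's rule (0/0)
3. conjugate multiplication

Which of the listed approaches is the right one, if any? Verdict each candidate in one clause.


Verdict: conjugate multiplication — divergence minus divergence hides a finite answer — expose it by pairing \sqrt{q^{2} + 5 q} - q with its conjugate.
- dominant-term comparison: leading-power comparison does not apply to this form.
- l'Hôpital's rule (0/0): no quotient structure at all: the clash is ∞ minus ∞, which rationalizing converts into a tractable ratio.
- conjugate multiplication: applicable, and directly so.


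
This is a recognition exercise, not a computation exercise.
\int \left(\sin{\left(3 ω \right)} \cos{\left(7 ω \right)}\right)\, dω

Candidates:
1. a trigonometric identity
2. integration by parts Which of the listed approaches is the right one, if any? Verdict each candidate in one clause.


Best approach: a trigonometric identity — \sin{\left(3 ω \right)} \cos{\left(7 ω \right)} is a beat pattern — rewrite the product as a sum of single-frequency waves before integrating.
- a trigonometric identity — applicable, and directly so.
- integration by parts — not the natural route: no polynomial-kernel product appears — a recursive parts reduction of the trigonometric product exists, but the identity rewrite is direct.


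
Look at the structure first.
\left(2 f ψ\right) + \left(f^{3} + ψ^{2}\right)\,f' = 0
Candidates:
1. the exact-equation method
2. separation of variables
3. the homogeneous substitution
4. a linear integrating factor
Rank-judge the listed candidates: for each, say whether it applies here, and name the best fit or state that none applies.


Technique: the exact-equation method — this form is already the differential of something: the matching mixed partials of 2 f ψ and f^{3} + ψ^{2} prove it.
- the exact-equation method — yes, a natural case for it.
- separation of variables — no algebra isolates the independent variable on one side and the unknown on the other.
- the homogeneous substitution: the ratio substitution does not collapse this equation.
- a linear integrating factor: a nonlinear term in the unknown puts this outside the integrating-factor template.


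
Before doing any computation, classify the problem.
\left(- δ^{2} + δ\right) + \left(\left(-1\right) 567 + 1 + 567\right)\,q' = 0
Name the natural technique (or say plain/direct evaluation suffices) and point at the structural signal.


Verdict: no special technique — the slope is a function of δ alone, so integrate both sides directly.


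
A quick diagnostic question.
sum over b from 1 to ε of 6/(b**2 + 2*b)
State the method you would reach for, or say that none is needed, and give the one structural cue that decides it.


Best approach: telescoping — rewrite 6/(b**2 + 2*b) as simple fractions and successive terms eat each other — only the edges survive.


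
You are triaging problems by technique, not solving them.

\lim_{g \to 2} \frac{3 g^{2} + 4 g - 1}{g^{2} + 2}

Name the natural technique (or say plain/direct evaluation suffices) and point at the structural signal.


Best approach: no special technique — no denominator vanishes and nothing blows up at 2: direct substitution is the whole computation.


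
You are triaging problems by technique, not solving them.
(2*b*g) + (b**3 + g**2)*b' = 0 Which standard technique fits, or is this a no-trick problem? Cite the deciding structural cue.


Best approach: the exact-equation method — the cross partial derivatives of 2*b*g and b**3 + g**2 agree, so the left side is the total differential of one potential in g and b.


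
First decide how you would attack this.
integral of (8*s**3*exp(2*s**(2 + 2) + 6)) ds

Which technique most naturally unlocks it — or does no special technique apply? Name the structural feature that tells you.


Method: u-substitution — structure check: outer function, inner expression (2*s**(2 + 2) + 6), inner derivative as a factor — the classic u = (2*s**(2 + 2) + 6) pattern.


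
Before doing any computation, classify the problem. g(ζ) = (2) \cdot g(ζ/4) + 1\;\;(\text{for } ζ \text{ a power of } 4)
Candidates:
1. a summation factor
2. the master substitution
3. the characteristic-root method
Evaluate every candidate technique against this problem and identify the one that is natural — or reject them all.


Verdict: the master substitution — the argument shrinks by the factor 4, so measure the index on a logarithmic scale and the recursion becomes a shift.
- a summation factor: a divided-index call is outside the fixed-shift first-order family a summation factor normalizes.
- the master substitution: a fit — the right tool for this form.
- the characteristic-root method: the recursion divides its index rather than shifting it — outside the constant-shift family the root method covers.


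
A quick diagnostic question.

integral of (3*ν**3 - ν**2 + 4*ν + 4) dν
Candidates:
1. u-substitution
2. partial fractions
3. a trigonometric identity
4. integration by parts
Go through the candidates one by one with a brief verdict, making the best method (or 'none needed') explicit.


Verdict: no special technique — a term-by-term power-rule job in ν; no substitution or rearrangement earns its keep here.
- u-substitution: no substitution does more than relabel what direct integration already handles.
- partial fractions — the expression is not a ratio of polynomials that decomposes further.
- a trigonometric identity — with no trigonometric functions present, identity rewriting has no target.
- integration by parts: parts would only shuffle a directly integrable integrand.


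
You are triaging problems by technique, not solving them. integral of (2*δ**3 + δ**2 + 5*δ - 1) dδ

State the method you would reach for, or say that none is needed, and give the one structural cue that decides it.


Verdict: no special technique — nothing composite, nothing rational, nothing trigonometric — each constant-multiple power of δ integrates by the power rule alone.


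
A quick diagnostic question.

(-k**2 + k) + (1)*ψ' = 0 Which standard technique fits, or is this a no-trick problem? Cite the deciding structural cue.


Best approach: no special technique — the slope is a pure function of k; integrate both sides and be done.


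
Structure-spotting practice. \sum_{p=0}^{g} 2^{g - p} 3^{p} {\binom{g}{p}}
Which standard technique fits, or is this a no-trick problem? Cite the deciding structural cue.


Method: the binomial theorem — the binomial coefficients weight matched powers of 3 and 2, which is exactly the expansion of a binomial power.


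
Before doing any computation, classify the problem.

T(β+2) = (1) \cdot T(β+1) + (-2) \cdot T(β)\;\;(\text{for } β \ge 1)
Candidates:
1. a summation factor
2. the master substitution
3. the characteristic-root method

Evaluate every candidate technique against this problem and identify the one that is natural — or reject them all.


Diagnosis: the characteristic-root method — every coefficient is a fixed number and the forcing is zero — substitute r^β and read off the root equation.
- a summation factor: the recurrence reaches back more than one step, outside the first-order family a summation factor normalizes.
- the master substitution: this is shift-type recursion, outside the divide-and-conquer template.
- the characteristic-root method: applies; the problem has the shape this method handles.


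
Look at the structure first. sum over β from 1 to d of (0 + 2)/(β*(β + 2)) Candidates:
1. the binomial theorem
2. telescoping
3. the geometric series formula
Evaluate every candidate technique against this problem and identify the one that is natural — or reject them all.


Diagnosis: telescoping — the summand (0 + 2)/(β*(β + 2)) decomposes into fractions whose poles differ by an integer shift — the series collapses.
- the binomial theorem: no binomial coefficients pair with matched powers.
- telescoping — applicable, and directly so.
- the geometric series formula — the term-to-term ratio changes with the index, so the geometric formula cannot close it.


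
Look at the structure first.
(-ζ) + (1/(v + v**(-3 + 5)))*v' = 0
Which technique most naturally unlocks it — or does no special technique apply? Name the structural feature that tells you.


Method: separation of variables — all dependence on the two variables factors apart, the defining separable shape. A Bernoulli substitution applies to this equation as given; separation takes the same equation in its displayed form.


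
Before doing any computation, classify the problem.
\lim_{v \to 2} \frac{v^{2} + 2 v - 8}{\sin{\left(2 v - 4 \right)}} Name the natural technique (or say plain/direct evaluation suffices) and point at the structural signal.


Technique: l'Hôpital's rule (0/0) — the 0/0 form at 2 is the signature situation for l'Hôpital's rule. The standard small-argument limits would also carry it; the rule is the systematic route.


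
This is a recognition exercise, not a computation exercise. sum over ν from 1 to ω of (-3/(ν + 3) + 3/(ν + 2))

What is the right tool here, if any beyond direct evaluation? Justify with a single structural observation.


Method: telescoping — this sum is a zipper: each term contributes 3/(ν + 2) and removes the next index's value, which the following term puts back, closing term by term.


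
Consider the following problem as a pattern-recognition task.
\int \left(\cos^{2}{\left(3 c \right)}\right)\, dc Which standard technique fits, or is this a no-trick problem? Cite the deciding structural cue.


Verdict: a trigonometric identity — the exponent on \cos^{2}{\left(3 c \right)} is even — the power-reduction identity is the standard preprocessing step.


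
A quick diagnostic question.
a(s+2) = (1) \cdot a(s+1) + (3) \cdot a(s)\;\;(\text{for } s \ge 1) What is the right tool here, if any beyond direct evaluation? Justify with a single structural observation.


Best approach: the characteristic-root method — the recurrence treats every index alike (constant coefficients, no forcing) — precisely the regime where r^s trials close it.


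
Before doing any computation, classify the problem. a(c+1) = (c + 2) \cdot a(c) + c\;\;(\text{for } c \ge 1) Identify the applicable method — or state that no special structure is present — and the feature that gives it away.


Best approach: a summation factor — an index-dependent multiplier c + 2 rules out characteristic roots; a summation factor converts it to a pure difference.


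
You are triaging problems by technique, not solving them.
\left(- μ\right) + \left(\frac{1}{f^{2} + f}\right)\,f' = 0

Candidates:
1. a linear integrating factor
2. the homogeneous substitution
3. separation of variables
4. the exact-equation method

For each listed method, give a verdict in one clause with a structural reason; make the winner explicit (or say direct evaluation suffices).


Technique: separation of variables — solved for the derivative, the right side splits multiplicatively into a function of each variable alone — divide and integrate each side. A Bernoulli substitution applies to this equation as given; separation takes the same equation in its displayed form.
- a linear integrating factor — the unknown enters nonlinearly (through a power, a denominator, or a transcendental function), which the linear integrating-factor recipe cannot absorb as-is — any repair would come from a preliminary substitution, not the factor.
- the homogeneous substitution — the slope is not a function of the ratio of the variables alone.
- separation of variables: yes, a natural case for it.
- the exact-equation method — with no real cross-dependence between the variables, the exact-equation machinery is a detour rather than the natural reading.


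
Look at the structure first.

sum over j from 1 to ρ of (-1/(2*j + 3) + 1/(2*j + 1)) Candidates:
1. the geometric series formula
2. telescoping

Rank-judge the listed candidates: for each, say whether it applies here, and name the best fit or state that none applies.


Technique: telescoping — each term adds 1/(2*j + 1) and subtracts the same expression advanced one index; that subtracted piece cancels against the next term's added copy — only the boundary terms survive.
- the geometric series formula: the term-to-term ratio changes with the index, so the geometric formula cannot close it.
- telescoping — yes, a natural case for it.


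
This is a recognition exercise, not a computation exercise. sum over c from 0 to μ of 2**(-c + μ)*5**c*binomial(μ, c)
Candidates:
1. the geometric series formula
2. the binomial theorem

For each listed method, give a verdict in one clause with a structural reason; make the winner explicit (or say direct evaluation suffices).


Best approach: the binomial theorem — the summand is term c of a binomial expansion in 5 and 2; the whole sum is a single power.
- the geometric series formula — the ratio of consecutive terms depends on the index.
- the binomial theorem: applies; the problem has the shape this method handles.


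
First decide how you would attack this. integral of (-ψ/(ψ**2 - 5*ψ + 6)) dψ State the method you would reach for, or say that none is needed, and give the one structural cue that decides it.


Diagnosis: partial fractions — break ψ**2 - 5*ψ + 6 into its roots and the integral splits into logarithm-sized bites.


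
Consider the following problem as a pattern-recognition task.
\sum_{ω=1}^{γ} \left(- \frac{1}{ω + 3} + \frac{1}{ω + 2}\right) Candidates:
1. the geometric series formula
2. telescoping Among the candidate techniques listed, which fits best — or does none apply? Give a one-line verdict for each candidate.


Verdict: telescoping — a difference of consecutive values of one function (\frac{1}{ω + 2} at one index and the next) — telescoping by construction.
- the geometric series formula: the term-to-term ratio changes with the index, so the geometric formula cannot close it.
- telescoping: a fit — the right tool for this form.


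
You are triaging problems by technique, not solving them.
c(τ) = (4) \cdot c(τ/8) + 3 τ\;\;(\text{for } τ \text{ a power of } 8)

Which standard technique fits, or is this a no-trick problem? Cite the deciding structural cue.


Method: the master substitution — the argument contracts 8-fold per step: reindex τ exponentially and solve the linear recurrence in the new index.


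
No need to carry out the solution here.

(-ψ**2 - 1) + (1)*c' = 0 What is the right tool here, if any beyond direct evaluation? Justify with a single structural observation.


Method: no special technique — solved for the derivative, c never appears on the right — this is a direct integration in ψ, not a differential-equations problem at heart.


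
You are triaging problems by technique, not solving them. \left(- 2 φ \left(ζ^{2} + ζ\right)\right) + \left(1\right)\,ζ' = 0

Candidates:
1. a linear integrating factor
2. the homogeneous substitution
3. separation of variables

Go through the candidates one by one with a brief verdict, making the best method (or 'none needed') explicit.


Method: separation of variables — solved for the derivative, the right side splits multiplicatively into a function of each variable alone — divide and integrate each side. A Bernoulli rewrite would carry it as the equation stands — separating the variables needs no rearrangement either.
- a linear integrating factor — the unknown enters nonlinearly (through a power, a denominator, or a transcendental function), which the linear integrating-factor recipe cannot absorb as-is — any repair would come from a preliminary substitution, not the factor.
- the homogeneous substitution — the slope is not a function of the ratio of the variables alone.
- separation of variables — yes — fits the structure here.


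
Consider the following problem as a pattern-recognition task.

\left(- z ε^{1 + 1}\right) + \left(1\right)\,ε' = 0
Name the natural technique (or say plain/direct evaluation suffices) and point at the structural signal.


Best approach: separation of variables — separating collects all ε-dependence with the derivative and leaves all z-dependence opposite: variables separate.


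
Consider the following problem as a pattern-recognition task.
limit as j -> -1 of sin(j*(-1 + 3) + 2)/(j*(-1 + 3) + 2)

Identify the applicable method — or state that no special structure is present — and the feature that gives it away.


Method: l'Hôpital's rule (0/0) — both numerator and denominator vanish at -1: the genuine 0/0 indeterminate that l'Hôpital exists for. A first-order expansion at the point is an equally standard path; the rule packages it.


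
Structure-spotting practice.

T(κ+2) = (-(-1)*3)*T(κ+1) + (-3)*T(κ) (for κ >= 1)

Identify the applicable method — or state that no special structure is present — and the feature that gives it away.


Best approach: the characteristic-root method — no index-dependence in the weights and nothing inhomogeneous: classic characteristic-equation setup.


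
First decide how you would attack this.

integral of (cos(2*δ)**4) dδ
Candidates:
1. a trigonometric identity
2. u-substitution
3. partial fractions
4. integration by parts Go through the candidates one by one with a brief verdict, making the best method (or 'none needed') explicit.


Verdict: a trigonometric identity — apply power reduction to cos(2*δ)**4; each application halves the trigonometric degree.
- a trigonometric identity — applicable, and directly so.
- u-substitution — no subexpression of the integrand serves as a whole-integral substitution inner — individual terms may offer their own, but none carries its derivative as a factor of the full integrand; a working change of variable would have to be constructed from outside the expression.
- partial fractions: there is no rational-function structure to decompose.
- integration by parts: not the natural route: no polynomial-kernel product appears — a recursive parts reduction of the trigonometric product exists, but the identity rewrite is direct.


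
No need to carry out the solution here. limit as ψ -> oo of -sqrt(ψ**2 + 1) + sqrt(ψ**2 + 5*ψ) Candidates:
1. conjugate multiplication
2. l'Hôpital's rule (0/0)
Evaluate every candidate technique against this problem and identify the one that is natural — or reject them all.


Technique: conjugate multiplication — divergence minus divergence hides a finite answer — expose it by pairing sqrt(ψ**2 + 5*ψ) - sqrt(ψ**2 + 1) with its conjugate.
- conjugate multiplication — applicable, and directly so.
- l'Hôpital's rule (0/0) — substitution produces ∞ − ∞ rather than a vanishing quotient; the rule needs a 0/0 ratio to act on.


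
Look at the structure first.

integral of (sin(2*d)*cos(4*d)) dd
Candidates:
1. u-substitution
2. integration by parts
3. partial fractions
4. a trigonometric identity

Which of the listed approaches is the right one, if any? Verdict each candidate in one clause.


Verdict: a trigonometric identity — two different frequencies multiply in sin(2*d)*cos(4*d); the product-to-sum formula separates them.
- u-substitution — no subexpression of the integrand serves as a whole-integral substitution inner — individual terms may offer their own, but none carries its derivative as a factor of the full integrand; a working change of variable would have to be constructed from outside the expression.
- integration by parts — not the natural route: no polynomial-kernel product appears — a recursive parts reduction of the trigonometric product exists, but the identity rewrite is direct.
- partial fractions — the expression is not a ratio of polynomials that decomposes further.
- a trigonometric identity — applicable, and directly so.


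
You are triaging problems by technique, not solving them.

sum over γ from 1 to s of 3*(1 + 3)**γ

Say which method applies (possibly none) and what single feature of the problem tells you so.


Best approach: the geometric series formula — consecutive terms stand in a fixed index-free ratio — the geometric sum formula closes it.


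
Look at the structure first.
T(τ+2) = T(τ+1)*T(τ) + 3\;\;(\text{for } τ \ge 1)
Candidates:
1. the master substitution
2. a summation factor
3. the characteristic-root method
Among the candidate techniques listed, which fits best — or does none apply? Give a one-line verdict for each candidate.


Method: no special technique — no ansatz, no master substitution, no summation factor survives the nonlinearity here.
- the master substitution — with no divided-index recursive call, reindexing by powers of a base buys nothing.
- a summation factor: no summation factor applies — the rule is not linear in the sequence values.
- the characteristic-root method — the recursion is nonlinear in the sequence values, so no linear-modes ansatz applies.


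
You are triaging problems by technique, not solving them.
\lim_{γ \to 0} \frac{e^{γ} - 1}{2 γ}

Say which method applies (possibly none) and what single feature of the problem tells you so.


Best approach: l'Hôpital's rule (0/0) — the 0/0 form at 0 is the signature situation for l'Hôpital's rule. A local series expansion at the point resolves it as well; the rule is the packaged version of that step.


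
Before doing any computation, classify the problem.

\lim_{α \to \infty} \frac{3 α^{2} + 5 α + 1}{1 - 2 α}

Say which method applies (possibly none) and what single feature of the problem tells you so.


Technique: dominant-term comparison — divide through by the highest power of α; every lower-order term dies and the dominant terms decide the limit. As a single quotient, the ∞/∞ shape would yield to repeated differentiation as well — the growth comparison gets there in one look.


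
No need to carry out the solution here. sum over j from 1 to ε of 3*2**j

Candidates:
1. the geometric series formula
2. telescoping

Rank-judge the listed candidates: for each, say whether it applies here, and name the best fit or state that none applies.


Verdict: the geometric series formula — each term is 2 times the previous one, so the geometric-series formula applies directly.
- the geometric series formula — applies; the problem has the shape this method handles.
- telescoping — computed from the summand as displayed, the partial sums build up without the pairwise collapse telescoping exploits.


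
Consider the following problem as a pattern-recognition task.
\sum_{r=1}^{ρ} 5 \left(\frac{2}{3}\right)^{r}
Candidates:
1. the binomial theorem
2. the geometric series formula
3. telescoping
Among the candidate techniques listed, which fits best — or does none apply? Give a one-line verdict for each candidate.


Diagnosis: the geometric series formula — the ratio of consecutive terms is the constant \frac{2}{3}, independent of the index — a geometric sum.
- the binomial theorem — the summand does not match any term pattern of an expanded binomial power.
- the geometric series formula: applies; the problem has the shape this method handles.
- telescoping: the terms as presented offer no neighboring cancellation — a telescoping rewrite may exist, but the displayed structure does not hand one over.


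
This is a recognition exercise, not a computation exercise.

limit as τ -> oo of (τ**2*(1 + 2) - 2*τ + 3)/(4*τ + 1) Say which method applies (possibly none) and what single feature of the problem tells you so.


Best approach: dominant-term comparison — divide through by the highest power of τ; every lower-order term dies and the dominant terms decide the limit. l'Hôpital's at-infinity variant applies to the expression viewed as a single quotient; the leading-term comparison is the direct route.


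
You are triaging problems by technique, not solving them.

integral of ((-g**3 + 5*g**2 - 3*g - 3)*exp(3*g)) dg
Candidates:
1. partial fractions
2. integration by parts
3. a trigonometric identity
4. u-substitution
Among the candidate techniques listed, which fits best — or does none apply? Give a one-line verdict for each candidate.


Best approach: integration by parts — the integrand splits as -g**3 + 5*g**2 - 3*g - 3 times exp(3*g) — repeatedly differentiating the polynomial part kills it, which is the parts ladder.
- partial fractions: there is no rational-function structure to decompose.
- integration by parts: a fit — the right tool for this form.
- a trigonometric identity: no sine or cosine appears, so there is nothing for a trigonometric identity to act on.
- u-substitution: no subexpression of the integrand serves as a whole-integral substitution inner — individual terms may offer their own, but none carries its derivative as a factor of the full integrand; a working change of variable would have to be constructed from outside the expression.


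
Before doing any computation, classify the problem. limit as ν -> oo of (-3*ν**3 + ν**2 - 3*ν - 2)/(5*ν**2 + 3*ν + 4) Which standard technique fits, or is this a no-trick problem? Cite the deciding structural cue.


Technique: dominant-term comparison — at large ν only the top-degree terms survive; compare the leading terms and the limit falls out. Viewed as a single quotient this is an ∞/∞ form — an at-infinity application of l'Hôpital's rule would also resolve it; comparing leading growth reads the answer without differentiating.


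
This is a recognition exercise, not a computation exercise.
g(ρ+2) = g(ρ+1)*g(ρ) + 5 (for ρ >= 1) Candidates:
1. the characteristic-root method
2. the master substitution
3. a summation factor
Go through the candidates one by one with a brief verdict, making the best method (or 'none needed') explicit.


Verdict: no special technique — nonlinear feedback in the recursion rules out every root- or factor-based technique.
- the characteristic-root method: the recursion is nonlinear in the sequence values, so no linear-modes ansatz applies.
- the master substitution — this is shift-type recursion, outside the divide-and-conquer template.
- a summation factor: no summation factor applies — the rule is not linear in the sequence values.


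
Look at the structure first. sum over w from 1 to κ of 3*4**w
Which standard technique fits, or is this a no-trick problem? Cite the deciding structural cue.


Technique: the geometric series formula — consecutive terms stand in a fixed index-free ratio — the geometric sum formula closes it.


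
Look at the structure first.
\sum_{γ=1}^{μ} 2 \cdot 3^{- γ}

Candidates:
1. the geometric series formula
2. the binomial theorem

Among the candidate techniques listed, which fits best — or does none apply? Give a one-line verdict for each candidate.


Verdict: the geometric series formula — consecutive terms stand in a fixed index-free ratio — the geometric sum formula closes it.
- the geometric series formula: yes, a natural case for it.
- the binomial theorem — no binomial coefficients pair up with complementary powers here.


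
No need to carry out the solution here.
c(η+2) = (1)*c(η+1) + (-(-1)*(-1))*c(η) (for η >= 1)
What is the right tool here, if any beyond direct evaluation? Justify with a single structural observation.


Verdict: the characteristic-root method — no index-dependence in the weights and nothing inhomogeneous: classic characteristic-equation setup.


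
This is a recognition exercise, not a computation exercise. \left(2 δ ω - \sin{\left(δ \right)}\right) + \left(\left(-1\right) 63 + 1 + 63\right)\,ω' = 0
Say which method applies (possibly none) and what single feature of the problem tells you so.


Best approach: a linear integrating factor — arrange it as ω' + 2 δ·ω = (the forcing term) and the integrating factor does the rest.


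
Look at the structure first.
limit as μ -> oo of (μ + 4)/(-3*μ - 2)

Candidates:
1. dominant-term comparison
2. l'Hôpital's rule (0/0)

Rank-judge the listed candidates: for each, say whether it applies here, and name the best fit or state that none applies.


Best approach: dominant-term comparison — as μ grows, only the highest-degree terms matter — compare leading terms and read the limit off.
- dominant-term comparison: applies; the problem has the shape this method handles.
- l'Hôpital's rule (0/0): as a single quotient the expression runs to ∞/∞ at the limit point — an at-infinity form of the rule would apply, though the leading-growth comparison is the direct reading.


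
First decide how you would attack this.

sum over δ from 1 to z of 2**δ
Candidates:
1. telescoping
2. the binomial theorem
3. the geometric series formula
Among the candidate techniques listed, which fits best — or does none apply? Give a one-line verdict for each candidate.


Diagnosis: the geometric series formula — the ratio of consecutive terms is the constant 2, independent of the index — a geometric sum.
- telescoping: computed from the summand as displayed, the partial sums build up without the pairwise collapse telescoping exploits.
- the binomial theorem — there is no sum-raised-to-a-power identity hiding in these terms.
- the geometric series formula — yes, a natural case for it.


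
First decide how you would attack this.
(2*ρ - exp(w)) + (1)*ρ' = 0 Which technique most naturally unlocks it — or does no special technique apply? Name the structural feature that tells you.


Verdict: a linear integrating factor — the equation is linear in ρ with coefficient 2; multiplying by the integrating factor exp(∫2) makes the left side a perfect derivative.


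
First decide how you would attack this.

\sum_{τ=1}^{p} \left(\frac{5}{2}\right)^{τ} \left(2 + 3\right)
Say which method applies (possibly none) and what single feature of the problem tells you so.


Technique: the geometric series formula — the ratio of consecutive terms is the constant \frac{5}{2}, independent of the index — a geometric sum.


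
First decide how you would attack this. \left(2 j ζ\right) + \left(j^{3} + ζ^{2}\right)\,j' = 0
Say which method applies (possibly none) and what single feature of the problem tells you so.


Verdict: the exact-equation method — the cross partial derivatives of 2 j ζ and j^{3} + ζ^{2} agree, so the left side is the total differential of one potential in ζ and j.


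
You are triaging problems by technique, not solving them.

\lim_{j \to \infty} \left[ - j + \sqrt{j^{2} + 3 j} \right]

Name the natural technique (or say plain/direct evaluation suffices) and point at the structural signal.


Technique: conjugate multiplication — this difference gives up after one conjugate multiplication — the radical structure cancels against its conjugate.


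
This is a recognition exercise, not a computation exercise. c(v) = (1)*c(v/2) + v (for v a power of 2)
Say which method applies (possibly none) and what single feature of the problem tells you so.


Technique: the master substitution — recursion at v/2 is multiplicative in the index; logarithmic reindexing via v = 2^m linearizes it.


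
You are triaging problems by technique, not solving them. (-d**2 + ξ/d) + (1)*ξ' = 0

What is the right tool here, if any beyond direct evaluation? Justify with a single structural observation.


Best approach: a linear integrating factor — linear in the unknown with genuine forcing: multiply through by the exponential of the integrated coefficient and the left side closes into one derivative.


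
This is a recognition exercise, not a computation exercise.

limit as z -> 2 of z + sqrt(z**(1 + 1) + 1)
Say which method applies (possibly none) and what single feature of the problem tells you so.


Method: no special technique — no denominator vanishes and nothing blows up at 2: direct substitution is the whole computation.


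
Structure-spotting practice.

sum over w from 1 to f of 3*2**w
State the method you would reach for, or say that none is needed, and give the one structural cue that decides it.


Best approach: the geometric series formula — the ratio of consecutive terms is the constant 2, independent of the index — a geometric sum.


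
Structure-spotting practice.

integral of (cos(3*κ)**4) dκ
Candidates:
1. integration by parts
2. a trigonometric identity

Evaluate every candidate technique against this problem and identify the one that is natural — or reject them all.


Technique: a trigonometric identity — reduce cos(3*κ)**4 with the power-reduction formula and the integral becomes first-degree trigonometry.
- integration by parts: not the fit here: there is no polynomial factor to ladder down — parts can still close the trigonometric product by recursion, though the identity rewrite is the direct route.
- a trigonometric identity: applies; the problem has the shape this method handles.


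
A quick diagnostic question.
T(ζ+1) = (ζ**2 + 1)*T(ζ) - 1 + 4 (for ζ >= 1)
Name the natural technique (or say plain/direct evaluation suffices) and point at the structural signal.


Best approach: a summation factor — rescale the sequence by the product of the weights ζ**2 + 1 so far — the recurrence collapses to a plain running sum.


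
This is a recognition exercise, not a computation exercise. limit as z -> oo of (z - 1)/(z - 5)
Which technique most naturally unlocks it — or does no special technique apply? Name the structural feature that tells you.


Best approach: dominant-term comparison — growth-rate triage: the leading powers of z decide the limit, everything else is noise. Viewed as a single quotient this is an ∞/∞ form — an at-infinity application of l'Hôpital's rule would also resolve it; comparing leading growth reads the answer without differentiating.


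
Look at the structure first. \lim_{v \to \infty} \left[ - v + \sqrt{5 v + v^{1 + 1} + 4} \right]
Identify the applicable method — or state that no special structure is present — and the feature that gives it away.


Best approach: conjugate multiplication — both pieces blow up but their difference is finite; the conjugate trick rationalizes \sqrt{5 v + v^{1 + 1} + 4} - v.


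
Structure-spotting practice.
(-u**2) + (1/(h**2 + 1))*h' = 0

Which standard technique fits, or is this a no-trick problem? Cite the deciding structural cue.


Verdict: separation of variables — all dependence on the two variables factors apart, the defining separable shape. An exactness check succeeds on this form as well — separation and the potential function arrive at the same answer, separation more directly.


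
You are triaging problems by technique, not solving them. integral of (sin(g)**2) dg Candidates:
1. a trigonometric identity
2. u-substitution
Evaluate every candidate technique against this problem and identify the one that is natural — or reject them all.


Verdict: a trigonometric identity — the even trigonometric power sin(g)**2 reduces by a double-angle identity before any integration is attempted.
- a trigonometric identity — applies; the problem has the shape this method handles.
- u-substitution: no subexpression of the integrand serves as a whole-integral substitution inner — individual terms may offer their own, but none carries its derivative as a factor of the full integrand; a working change of variable would have to be constructed from outside the expression.


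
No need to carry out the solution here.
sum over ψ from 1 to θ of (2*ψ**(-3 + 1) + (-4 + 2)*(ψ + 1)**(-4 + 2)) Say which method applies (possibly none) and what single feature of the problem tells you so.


Best approach: telescoping — write out three consecutive terms and watch the interior cancel: the advanced copy one term subtracts reappears as the very next term's leading piece, pair after pair.


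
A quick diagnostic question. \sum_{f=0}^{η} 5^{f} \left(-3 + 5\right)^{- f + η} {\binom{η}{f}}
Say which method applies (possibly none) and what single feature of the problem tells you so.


Diagnosis: the binomial theorem — binomial coefficients against complementary powers of 5 and (-3 + 5): recognize the binomial expansion and resum.


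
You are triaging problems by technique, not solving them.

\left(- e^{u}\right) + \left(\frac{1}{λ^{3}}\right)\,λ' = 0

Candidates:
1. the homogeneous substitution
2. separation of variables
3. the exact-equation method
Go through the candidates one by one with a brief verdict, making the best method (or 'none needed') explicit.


Technique: separation of variables — a product of single-variable factors, e^{u} and λ^{3} — the textbook separable form.
- the homogeneous substitution — the slope does not depend on the ratio of the variables alone.
- separation of variables: a fit — the right tool for this form.
- the exact-equation method: the cross-partial test holds only vacuously — each coefficient lives in its own variable, so the exactness machinery reads no structure the split form does not already show.
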